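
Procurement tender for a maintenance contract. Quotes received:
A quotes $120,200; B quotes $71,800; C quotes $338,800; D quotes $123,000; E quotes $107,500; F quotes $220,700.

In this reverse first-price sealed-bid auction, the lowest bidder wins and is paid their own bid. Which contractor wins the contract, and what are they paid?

B is paid $71,800

Reverse first-price sealed-bid auction: the lowest bidder wins and is paid their own bid.
Sorting bids: 71,800 (B) < 107,500 (E) < 120,200 (A) < 123,000 (D) < 220,700 (F) < 338,800 (C)
B has the lowest bid and is paid exactly that: $71,800.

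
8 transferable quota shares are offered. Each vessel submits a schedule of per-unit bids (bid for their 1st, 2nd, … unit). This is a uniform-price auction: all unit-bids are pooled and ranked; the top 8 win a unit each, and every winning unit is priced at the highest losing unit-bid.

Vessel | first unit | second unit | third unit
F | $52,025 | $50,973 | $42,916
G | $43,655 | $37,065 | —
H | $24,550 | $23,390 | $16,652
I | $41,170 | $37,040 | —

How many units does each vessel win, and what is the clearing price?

Pooled unit-bids ranked (top 8): 52,025 (F-1), 50,973 (F-2), 43,655 (G-1), 42,916 (F-3), 41,170 (I-1), 37,065 (G-2), 37,040 (I-2), 24,550 (H-1)
The (k+1)-th unit-bid is $23,390.
Allocation: F 3, G 2, H 1, I 2.

F 3, G 2, H 1, I 2; clearing price $23,390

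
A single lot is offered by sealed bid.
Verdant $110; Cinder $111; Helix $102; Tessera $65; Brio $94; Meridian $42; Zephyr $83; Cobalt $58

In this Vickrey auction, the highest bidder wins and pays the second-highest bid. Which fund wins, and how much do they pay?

Cinder pays $110

Bids ranked: 111 (Cinder) > 110 (Verdant) > 102 (Helix) > 94 (Brio) > 83 (Zephyr) > 65 (Tessera) > …
Cinder is highest; pays the second-highest bid, $110.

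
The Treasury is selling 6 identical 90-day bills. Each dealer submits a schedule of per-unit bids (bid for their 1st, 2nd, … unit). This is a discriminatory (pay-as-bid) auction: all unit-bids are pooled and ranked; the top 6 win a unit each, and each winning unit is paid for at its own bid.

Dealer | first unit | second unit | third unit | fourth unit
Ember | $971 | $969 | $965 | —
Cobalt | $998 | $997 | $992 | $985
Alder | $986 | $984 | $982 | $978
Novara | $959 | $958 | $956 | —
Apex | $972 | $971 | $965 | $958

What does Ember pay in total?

Ember pays $0

Pooled unit-bids ranked (top 6): 998 (Cobalt-1), 997 (Cobalt-2), 992 (Cobalt-3), 986 (Alder-1), 985 (Cobalt-4), 984 (Alder-2)
Next rejected bid: $982 (not a price — pay-as-bid).
Ember wins no units.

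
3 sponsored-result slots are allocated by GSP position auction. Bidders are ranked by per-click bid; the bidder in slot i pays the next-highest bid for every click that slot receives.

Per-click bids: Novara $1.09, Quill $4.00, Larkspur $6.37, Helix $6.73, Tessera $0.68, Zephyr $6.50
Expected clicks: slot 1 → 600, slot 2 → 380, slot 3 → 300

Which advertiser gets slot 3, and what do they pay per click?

Larkspur; $4.00 per click

Sorting advertisers: $6.73 (Helix) > $6.50 (Zephyr) > $6.37 (Larkspur) > $4.00 (Quill) > …
Slot 3 goes to the third-ranked bidder, Larkspur, who pays the next bid down: $4.00/click.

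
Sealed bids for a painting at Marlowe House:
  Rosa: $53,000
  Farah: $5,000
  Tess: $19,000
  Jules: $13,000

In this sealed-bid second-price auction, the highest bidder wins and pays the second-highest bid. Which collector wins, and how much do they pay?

Rosa pays $19,000

Bids ranked: 53,000 (Rosa) > 19,000 (Tess) > 13,000 (Jules) > 5,000 (Farah)
Rosa wins with the highest bid; price is set by the runner-up at $19,000.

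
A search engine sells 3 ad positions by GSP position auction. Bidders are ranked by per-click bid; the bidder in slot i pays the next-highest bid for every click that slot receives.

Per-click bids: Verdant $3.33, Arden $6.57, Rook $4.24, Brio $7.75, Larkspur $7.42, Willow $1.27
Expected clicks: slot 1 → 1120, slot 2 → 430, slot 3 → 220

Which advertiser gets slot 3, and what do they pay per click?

Sorting advertisers: $7.75 (Brio) > $7.42 (Larkspur) > $6.57 (Arden) > $4.24 (Rook) > …
Slot 3 goes to the third-ranked bidder, Arden, who pays the next bid down: $4.24/click.

Arden; $4.24 per click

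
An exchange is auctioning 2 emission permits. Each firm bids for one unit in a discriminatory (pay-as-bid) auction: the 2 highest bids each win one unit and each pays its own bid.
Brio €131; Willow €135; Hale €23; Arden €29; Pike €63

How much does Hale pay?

Hale pays €0

Bids ranked high→low: 135 (Willow), 131 (Brio), 63 (Pike), 29 (Arden), …
Winners (2 units): Willow, Brio.
Hale does not win → €0.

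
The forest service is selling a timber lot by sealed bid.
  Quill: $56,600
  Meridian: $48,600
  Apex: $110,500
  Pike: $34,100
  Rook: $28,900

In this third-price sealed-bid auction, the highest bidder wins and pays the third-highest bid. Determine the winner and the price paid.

Apex pays $48,600

Sorting bids: 110,500 (Apex) > 56,600 (Quill) > 48,600 (Meridian) > 34,100 (Pike) > 28,900 (Rook)
Apex is highest; pays the third-highest bid, $48,600.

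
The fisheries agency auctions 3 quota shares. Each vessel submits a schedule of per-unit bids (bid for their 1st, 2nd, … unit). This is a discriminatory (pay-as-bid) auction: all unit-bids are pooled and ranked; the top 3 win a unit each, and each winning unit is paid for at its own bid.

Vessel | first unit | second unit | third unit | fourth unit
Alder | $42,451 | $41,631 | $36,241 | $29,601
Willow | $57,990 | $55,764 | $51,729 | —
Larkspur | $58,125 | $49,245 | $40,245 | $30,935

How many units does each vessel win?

Larkspur 1, Willow 2

All unit-bids, highest first — top 3: 58,125 (Larkspur-1), 57,990 (Willow-1), 55,764 (Willow-2)
Next rejected bid: $51,729 (not a price — pay-as-bid).
Allocation: Larkspur 1, Willow 2.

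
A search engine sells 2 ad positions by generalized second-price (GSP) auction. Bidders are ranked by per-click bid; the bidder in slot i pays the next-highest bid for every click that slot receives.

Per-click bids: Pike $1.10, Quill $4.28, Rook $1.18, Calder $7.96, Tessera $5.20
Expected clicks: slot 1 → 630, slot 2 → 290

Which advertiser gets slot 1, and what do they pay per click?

Calder; $5.20 per click

Sorting advertisers: $7.96 (Calder) > $5.20 (Tessera) > $4.28 (Quill) > …
Slot 1 goes to the first-ranked bidder, Calder, who pays the next bid down: $5.20/click.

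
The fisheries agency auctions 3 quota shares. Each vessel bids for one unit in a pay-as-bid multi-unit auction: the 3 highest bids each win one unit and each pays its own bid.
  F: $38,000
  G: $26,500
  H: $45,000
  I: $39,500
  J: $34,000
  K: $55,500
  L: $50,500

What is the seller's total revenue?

Total revenue: $151,000

Sorting: 55,500 (K), 50,500 (L), 45,000 (H), 39,500 (I), 38,000 (F), …
Top 3: K, L, H.
Total revenue = 55,500 + 50,500 + 45,000 = $151,000.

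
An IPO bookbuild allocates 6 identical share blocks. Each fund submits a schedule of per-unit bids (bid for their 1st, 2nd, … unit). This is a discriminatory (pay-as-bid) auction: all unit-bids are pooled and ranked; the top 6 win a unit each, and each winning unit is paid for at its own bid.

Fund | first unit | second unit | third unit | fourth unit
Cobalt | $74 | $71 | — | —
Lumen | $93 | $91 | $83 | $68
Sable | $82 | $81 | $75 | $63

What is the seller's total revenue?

Total revenue: $505

All unit-bids, highest first — top 6: 93 (Lumen-1), 91 (Lumen-2), 83 (Lumen-3), 82 (Sable-1), 81 (Sable-2), 75 (Sable-3)
Next rejected bid: $74 (not a price — pay-as-bid).
Each winning unit pays its own bid.
Revenue = 93 + 91 + 83 + 82 + 81 + 75 = $505.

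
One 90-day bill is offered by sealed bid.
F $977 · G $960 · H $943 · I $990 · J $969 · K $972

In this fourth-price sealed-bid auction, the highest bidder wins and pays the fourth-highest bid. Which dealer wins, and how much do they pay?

Bids in order: 990 (I) > 977 (F) > 972 (K) > 969 (J) > 960 (G) > 943 (H)
I wins; payment is bid #4 in the ranking = $969.

I pays $969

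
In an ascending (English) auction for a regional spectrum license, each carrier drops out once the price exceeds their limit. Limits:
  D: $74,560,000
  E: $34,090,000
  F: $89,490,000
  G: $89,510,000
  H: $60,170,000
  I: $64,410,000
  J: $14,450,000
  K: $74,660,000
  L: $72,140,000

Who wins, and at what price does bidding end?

G wins at $89,490,000

Rule: the price rises until one bidder remains; the winner pays the price at which the last rival dropped out.
Limits in order: 89,510,000 (G) > 89,490,000 (F) > 74,660,000 (K) > 74,560,000 (D) > 72,140,000 (L) > 64,410,000 (I) > …
Once the price passes $89,490,000, only G is left; the hammer falls at F's limit of $89,490,000.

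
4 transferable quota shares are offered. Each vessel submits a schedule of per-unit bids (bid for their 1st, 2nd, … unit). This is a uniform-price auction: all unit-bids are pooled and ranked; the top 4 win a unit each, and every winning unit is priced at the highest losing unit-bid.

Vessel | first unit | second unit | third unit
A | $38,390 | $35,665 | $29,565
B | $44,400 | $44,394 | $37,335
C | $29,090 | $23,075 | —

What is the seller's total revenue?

All unit-bids, highest first — top 4: 44,400 (B-1), 44,394 (B-2), 38,390 (A-1), 37,335 (B-3)
The (k+1)-th unit-bid is $35,665.
Allocation: A 1, B 3. Every unit priced at $35,665.
Revenue = 4 × 35,665 = $142,660.

Total revenue: $142,660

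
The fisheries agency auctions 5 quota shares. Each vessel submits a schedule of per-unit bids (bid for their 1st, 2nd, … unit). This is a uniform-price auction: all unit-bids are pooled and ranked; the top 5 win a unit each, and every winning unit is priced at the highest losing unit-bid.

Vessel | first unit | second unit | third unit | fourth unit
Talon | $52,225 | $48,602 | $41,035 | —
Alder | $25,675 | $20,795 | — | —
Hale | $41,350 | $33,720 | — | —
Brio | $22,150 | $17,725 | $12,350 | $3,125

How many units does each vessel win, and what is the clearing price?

Pooled unit-bids ranked (top 5): 52,225 (Talon-1), 48,602 (Talon-2), 41,350 (Hale-1), 41,035 (Talon-3), 33,720 (Hale-2)
Highest rejected unit-bid = $25,675.
Allocation: Hale 2, Talon 3.

Hale 2, Talon 3; clearing price $25,675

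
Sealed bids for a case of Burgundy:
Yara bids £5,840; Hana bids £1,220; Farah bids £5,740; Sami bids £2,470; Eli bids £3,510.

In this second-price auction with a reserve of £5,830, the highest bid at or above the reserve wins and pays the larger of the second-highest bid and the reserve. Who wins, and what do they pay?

Yara pays £5,830

Rule: the highest bid at or above the reserve wins and pays the larger of the second-highest bid and the reserve.
Sorting bids: 5,840 (Yara) > 5,740 (Farah) > 3,510 (Eli) > 2,470 (Sami) > 1,220 (Hana)
Highest eligible bid: Yara at £5,840.
Second-highest bid £5,740 is below the reserve £5,830, so the reserve binds → payment £5,830.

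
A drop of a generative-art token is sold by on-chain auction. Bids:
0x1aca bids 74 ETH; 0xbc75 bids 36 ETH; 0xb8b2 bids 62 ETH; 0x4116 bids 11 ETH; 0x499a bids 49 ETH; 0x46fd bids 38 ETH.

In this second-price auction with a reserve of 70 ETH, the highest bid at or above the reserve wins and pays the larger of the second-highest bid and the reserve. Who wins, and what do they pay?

Second-price auction with a reserve of 70 ETH: the highest bid at or above the reserve wins and pays the larger of the second-highest bid and the reserve.
Sorting bids: 74 (0x1aca) > 62 (0xb8b2) > 49 (0x499a) > 38 (0x46fd) > 36 (0xbc75) > 11 (0x4116)
0x1aca has the top bid at or above the reserve (74 ETH).
max(second-highest 62 ETH, reserve 70 ETH) = 70 ETH.

0x1aca pays 70 ETH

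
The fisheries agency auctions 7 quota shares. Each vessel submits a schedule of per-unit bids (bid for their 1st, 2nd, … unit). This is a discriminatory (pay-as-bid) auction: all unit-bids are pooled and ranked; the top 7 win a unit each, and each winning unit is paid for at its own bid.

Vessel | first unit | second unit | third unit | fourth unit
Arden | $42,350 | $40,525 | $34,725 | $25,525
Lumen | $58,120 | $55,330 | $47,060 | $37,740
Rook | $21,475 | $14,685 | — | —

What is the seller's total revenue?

Total revenue: $315,850

Merging the schedules and taking the best 7: 58,120 (Lumen-1), 55,330 (Lumen-2), 47,060 (Lumen-3), 42,350 (Arden-1), 40,525 (Arden-2), 37,740 (Lumen-4), 34,725 (Arden-3)
Next rejected bid: $25,525 (not a price — pay-as-bid).
Each winning unit pays its own bid.
Revenue = 58,120 + 55,330 + 47,060 + 42,350 + 40,525 + 37,740 + 34,725 = $315,850.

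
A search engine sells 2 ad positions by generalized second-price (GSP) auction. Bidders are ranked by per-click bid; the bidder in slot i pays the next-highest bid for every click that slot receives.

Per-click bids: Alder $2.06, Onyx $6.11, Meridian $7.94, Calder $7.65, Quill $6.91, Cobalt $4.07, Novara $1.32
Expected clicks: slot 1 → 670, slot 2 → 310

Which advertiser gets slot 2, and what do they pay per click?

Calder; $6.91 per click

Ranked by bid: $7.94 (Meridian) > $7.65 (Calder) > $6.91 (Quill) > …
Slot 2 goes to the second-ranked bidder, Calder, who pays the next bid down: $6.91/click.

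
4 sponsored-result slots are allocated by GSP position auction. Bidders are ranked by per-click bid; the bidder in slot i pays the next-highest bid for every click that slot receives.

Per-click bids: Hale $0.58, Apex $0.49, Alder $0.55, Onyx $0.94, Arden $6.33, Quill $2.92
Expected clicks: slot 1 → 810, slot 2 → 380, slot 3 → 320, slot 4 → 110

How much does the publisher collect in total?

Sorting advertisers: $6.33 (Arden) > $2.92 (Quill) > $0.94 (Onyx) > $0.58 (Hale) > $0.55 (Alder) > …
Slot 1: Arden pays $2.92 × 810 = $2365.20
Slot 2: Quill pays $0.94 × 380 = $357.20
Slot 3: Onyx pays $0.58 × 320 = $185.60
Slot 4: Hale pays $0.55 × 110 = $60.50
Total = $2968.50

Total revenue: $2968.50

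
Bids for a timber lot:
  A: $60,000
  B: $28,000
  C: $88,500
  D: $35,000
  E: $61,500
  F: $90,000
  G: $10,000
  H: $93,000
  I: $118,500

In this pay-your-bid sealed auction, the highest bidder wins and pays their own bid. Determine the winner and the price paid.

I pays $118,500

Sorting bids: 118,500 (I) > 93,000 (H) > 90,000 (F) > 88,500 (C) > 61,500 (E) > 60,000 (A) > …
First-price: I pays what they bid, $118,500.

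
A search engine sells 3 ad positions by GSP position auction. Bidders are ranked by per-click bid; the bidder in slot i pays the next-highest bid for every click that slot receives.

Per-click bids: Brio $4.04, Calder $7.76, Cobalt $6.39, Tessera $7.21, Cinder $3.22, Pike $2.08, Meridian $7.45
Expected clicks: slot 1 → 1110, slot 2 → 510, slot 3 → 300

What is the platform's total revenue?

Total revenue: $13863.60

Sorting advertisers: $7.76 (Calder) > $7.45 (Meridian) > $7.21 (Tessera) > $6.39 (Cobalt) > …
Slot 1: Calder pays $7.45 × 1110 = $8269.50
Slot 2: Meridian pays $7.21 × 510 = $3677.10
Slot 3: Tessera pays $6.39 × 300 = $1917.00
Total = $13863.60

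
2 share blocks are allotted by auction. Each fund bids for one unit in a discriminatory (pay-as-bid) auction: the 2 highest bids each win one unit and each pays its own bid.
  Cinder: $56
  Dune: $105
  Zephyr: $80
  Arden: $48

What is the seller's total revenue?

Ordering the bids: 105 (Dune), 80 (Zephyr), 56 (Cinder), 48 (Arden)
Top 2: Dune, Zephyr.
Total revenue = 105 + 80 = $185.

Total revenue: $185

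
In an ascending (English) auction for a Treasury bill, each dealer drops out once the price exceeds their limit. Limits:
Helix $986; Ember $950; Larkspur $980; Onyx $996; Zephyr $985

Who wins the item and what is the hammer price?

Onyx wins at $986

Limits in order: 996 (Onyx) > 986 (Helix) > 985 (Zephyr) > 980 (Larkspur) > 950 (Ember)
Once the price passes $986, only Onyx is left; the hammer falls at Helix's limit of $986.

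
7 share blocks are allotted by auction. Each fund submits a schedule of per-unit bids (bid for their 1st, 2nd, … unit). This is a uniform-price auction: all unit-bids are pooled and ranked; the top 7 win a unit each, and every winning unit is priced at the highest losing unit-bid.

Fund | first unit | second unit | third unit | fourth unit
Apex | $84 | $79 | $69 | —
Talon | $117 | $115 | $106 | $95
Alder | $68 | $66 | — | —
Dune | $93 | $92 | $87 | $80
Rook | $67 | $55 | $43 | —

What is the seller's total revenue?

Total revenue: $588

All unit-bids, highest first — top 7: 117 (Talon-1), 115 (Talon-2), 106 (Talon-3), 95 (Talon-4), 93 (Dune-1), 92 (Dune-2), 87 (Dune-3)
First bid not allocated: $84.
Allocation: Dune 3, Talon 4. Every unit priced at $84.
Revenue = 7 × 84 = $588.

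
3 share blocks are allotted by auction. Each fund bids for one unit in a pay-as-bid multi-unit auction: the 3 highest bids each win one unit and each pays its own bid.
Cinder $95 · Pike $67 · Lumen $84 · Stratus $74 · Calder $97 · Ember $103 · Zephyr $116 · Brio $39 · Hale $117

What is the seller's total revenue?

Bids ranked high→low: 117 (Hale), 116 (Zephyr), 103 (Ember), 97 (Calder), 95 (Cinder), …
Winners (3 units): Hale, Zephyr, Ember.
Total revenue = 117 + 116 + 103 = $336.

Total revenue: $336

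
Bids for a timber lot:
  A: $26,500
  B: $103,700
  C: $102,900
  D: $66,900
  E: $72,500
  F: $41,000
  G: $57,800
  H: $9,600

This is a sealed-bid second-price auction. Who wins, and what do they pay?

Bids ranked: 103,700 (B) > 102,900 (C) > 72,500 (E) > 66,900 (D) > 57,800 (G) > 41,000 (F) > …
B is highest; pays the second-highest bid, $102,900.

B pays $102,900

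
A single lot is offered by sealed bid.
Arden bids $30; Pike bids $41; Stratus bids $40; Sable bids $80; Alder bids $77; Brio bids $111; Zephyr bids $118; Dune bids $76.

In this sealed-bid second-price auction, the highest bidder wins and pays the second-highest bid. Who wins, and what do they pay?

Bids ranked: 118 (Zephyr) > 111 (Brio) > 80 (Sable) > 77 (Alder) > 76 (Dune) > 41 (Pike) > …
Zephyr is highest; pays the second-highest bid, $111.

Zephyr pays $111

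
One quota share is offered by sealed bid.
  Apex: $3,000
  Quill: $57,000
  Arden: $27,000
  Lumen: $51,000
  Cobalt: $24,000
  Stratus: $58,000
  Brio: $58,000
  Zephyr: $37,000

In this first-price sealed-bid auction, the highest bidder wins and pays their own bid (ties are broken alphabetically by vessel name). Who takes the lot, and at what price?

Rule: the highest bidder wins and pays their own bid.
Bids in order: 58,000 (Brio) > 58,000 (Stratus) > 57,000 (Quill) > 51,000 (Lumen) > 37,000 (Zephyr) > 27,000 (Arden) > …
Brio and Stratus tie at $58,000; tie-break gives it to Brio.
Brio is highest → pays own bid, $58,000.

Brio pays $58,000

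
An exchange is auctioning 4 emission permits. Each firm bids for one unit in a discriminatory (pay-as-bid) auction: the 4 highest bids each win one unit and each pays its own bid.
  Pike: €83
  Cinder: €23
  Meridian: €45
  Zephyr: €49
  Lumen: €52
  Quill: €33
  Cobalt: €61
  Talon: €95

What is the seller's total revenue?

Bids ranked high→low: 95 (Talon), 83 (Pike), 61 (Cobalt), 52 (Lumen), 49 (Zephyr), 45 (Meridian), …
Winners (4 units): Talon, Pike, Cobalt, Lumen.
Total revenue = 95 + 83 + 61 + 52 = €291.

Total revenue: €291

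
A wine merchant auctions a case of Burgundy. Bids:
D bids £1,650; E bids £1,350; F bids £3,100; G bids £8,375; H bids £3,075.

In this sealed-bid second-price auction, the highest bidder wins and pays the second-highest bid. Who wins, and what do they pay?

G pays £3,100

Bids in order: 8,375 (G) > 3,100 (F) > 3,075 (H) > 1,650 (D) > 1,350 (E)
G wins with the highest bid; price is set by the runner-up at £3,100.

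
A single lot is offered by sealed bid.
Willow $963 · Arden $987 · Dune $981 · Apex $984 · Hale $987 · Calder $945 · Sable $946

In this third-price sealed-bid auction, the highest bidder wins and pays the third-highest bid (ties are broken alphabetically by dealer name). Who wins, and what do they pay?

Arden pays $984

Rule: the highest bidder wins and pays the third-highest bid.
Sorting bids: 987 (Arden) > 987 (Hale) > 984 (Apex) > 981 (Dune) > 963 (Willow) > 946 (Sable) > …
Arden and Hale tie at $987; tie-break gives it to Arden.
Arden is highest; pays the third-highest bid, $984.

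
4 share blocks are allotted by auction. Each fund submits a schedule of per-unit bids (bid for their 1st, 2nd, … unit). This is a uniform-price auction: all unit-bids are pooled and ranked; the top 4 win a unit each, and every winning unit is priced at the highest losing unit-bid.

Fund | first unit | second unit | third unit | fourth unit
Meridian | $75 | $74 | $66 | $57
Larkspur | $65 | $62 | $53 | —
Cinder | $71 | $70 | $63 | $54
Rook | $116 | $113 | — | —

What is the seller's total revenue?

Merging the schedules and taking the best 4: 116 (Rook-1), 113 (Rook-2), 75 (Meridian-1), 74 (Meridian-2)
First bid not allocated: $71.
Allocation: Meridian 2, Rook 2. Every unit priced at $71.
Revenue = 4 × 71 = $284.

Total revenue: $284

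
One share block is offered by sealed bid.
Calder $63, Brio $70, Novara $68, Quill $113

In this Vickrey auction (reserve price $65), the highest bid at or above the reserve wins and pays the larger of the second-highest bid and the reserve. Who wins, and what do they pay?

Quill pays $70

Bids ranked: 113 (Quill) > 70 (Brio) > 68 (Novara) > 63 (Calder)
Highest eligible bid: Quill at $113.
max(second-highest $70, reserve $65) = $70; the reserve does not bind.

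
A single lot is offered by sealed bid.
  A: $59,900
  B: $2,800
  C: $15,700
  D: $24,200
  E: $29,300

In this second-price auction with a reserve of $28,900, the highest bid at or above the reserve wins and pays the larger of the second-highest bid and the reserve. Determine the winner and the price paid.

A pays $29,300

Bids in order: 59,900 (A) > 29,300 (E) > 24,200 (D) > 15,700 (C) > 2,800 (B)
Highest eligible bid: A at $59,900.
Second-highest bid $29,300 exceeds the reserve $28,900 → payment $29,300.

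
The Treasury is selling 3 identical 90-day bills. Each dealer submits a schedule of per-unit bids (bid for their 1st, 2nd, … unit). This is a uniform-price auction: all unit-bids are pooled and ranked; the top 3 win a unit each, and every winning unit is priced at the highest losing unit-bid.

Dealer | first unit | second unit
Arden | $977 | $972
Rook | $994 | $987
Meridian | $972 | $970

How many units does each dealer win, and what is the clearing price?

Merging the schedules and taking the best 3: 994 (Rook-1), 987 (Rook-2), 977 (Arden-1)
Highest rejected unit-bid = $972.
Allocation: Arden 1, Rook 2.

Arden 1, Rook 2; clearing price $972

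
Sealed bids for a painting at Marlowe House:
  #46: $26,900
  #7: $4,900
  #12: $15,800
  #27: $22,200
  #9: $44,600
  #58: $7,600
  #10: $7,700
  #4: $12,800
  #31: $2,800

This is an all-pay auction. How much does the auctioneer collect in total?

Total revenue: $145,300

All-pay auction: the highest bidder wins the item, but every bidder pays their own bid.
Bids ranked: 44,600 (#9) > 26,900 (#46) > 22,200 (#27) > 15,800 (#12) > 12,800 (#4) > 7,700 (#10) > …
#9 wins with the top bid; all bids are sunk regardless.
Every bidder forfeits their bid regardless of winning.
Revenue = 26,900 + 4,900 + 15,800 + 22,200 + 44,600 + 7,600 + 7,700 + 12,800 + 2,800 = $145,300.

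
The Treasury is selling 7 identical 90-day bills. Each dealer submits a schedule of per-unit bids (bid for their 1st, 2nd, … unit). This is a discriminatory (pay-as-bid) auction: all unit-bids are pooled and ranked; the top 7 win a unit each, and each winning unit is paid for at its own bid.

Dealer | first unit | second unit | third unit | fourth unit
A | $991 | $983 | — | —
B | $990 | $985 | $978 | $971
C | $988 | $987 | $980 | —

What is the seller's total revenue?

All unit-bids, highest first — top 7: 991 (A-1), 990 (B-1), 988 (C-1), 987 (C-2), 985 (B-2), 983 (A-2), 980 (C-3)
Next rejected bid: $978 (not a price — pay-as-bid).
Each winning unit pays its own bid.
Revenue = 991 + 990 + 988 + 987 + 985 + 983 + 980 = $6,904.

Total revenue: $6,904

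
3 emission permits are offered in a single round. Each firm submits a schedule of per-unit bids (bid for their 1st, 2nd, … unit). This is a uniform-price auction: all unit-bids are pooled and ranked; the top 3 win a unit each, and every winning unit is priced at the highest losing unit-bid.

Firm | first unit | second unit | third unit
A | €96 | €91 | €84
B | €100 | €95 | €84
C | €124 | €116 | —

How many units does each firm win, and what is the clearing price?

B 1, C 2; clearing price €96

Merging the schedules and taking the best 3: 124 (C-1), 116 (C-2), 100 (B-1)
Highest rejected unit-bid = €96.
Allocation: B 1, C 2.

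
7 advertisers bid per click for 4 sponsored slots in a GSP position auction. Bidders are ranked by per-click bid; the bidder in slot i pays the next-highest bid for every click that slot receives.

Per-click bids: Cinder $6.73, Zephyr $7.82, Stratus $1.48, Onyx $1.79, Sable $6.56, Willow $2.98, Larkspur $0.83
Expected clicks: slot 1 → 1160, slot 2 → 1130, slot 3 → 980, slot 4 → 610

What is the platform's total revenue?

Total revenue: $19231.90

Ranked by bid: $7.82 (Zephyr) > $6.73 (Cinder) > $6.56 (Sable) > $2.98 (Willow) > $1.79 (Onyx) > …
Slot 1: Zephyr pays $6.73 × 1160 = $7806.80
Slot 2: Cinder pays $6.56 × 1130 = $7412.80
Slot 3: Sable pays $2.98 × 980 = $2920.40
Slot 4: Willow pays $1.79 × 610 = $1091.90
Total = $19231.90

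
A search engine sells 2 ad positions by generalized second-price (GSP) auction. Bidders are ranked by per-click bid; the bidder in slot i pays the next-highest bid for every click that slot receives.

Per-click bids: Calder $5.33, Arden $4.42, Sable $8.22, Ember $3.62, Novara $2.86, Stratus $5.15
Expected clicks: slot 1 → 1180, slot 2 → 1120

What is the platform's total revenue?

Sorting advertisers: $8.22 (Sable) > $5.33 (Calder) > $5.15 (Stratus) > …
Slot 1: Sable pays $5.33 × 1180 = $6289.40
Slot 2: Calder pays $5.15 × 1120 = $5768.00
Total = $12057.40

Total revenue: $12057.40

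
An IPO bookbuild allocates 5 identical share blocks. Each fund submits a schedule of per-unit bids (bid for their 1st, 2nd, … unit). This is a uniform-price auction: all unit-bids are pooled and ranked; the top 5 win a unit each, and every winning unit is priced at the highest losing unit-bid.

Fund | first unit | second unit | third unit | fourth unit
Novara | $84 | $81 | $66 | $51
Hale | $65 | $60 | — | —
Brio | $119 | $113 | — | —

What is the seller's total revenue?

Pooled unit-bids ranked (top 5): 119 (Brio-1), 113 (Brio-2), 84 (Novara-1), 81 (Novara-2), 66 (Novara-3)
First bid not allocated: $65.
Allocation: Brio 2, Novara 3. Every unit priced at $65.
Revenue = 5 × 65 = $325.

Total revenue: $325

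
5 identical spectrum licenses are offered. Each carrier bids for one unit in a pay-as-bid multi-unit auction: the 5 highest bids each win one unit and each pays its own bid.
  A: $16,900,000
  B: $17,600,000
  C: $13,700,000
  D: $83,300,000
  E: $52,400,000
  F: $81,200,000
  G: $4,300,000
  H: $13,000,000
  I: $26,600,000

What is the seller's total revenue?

Total revenue: $261,100,000

Sorting: 83,300,000 (D), 81,200,000 (F), 52,400,000 (E), 26,600,000 (I), 17,600,000 (B), 16,900,000 (A), 13,700,000 (C), …
Top 5: D, F, E, I, B.
Total revenue = 83,300,000 + 81,200,000 + 52,400,000 + 26,600,000 + 17,600,000 = $261,100,000.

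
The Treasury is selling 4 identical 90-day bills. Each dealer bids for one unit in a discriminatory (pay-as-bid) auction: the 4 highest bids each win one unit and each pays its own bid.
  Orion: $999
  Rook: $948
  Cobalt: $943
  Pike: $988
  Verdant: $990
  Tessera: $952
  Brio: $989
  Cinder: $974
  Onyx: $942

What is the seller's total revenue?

Total revenue: $3,966

Bids ranked high→low: 999 (Orion), 990 (Verdant), 989 (Brio), 988 (Pike), 974 (Cinder), 952 (Tessera), …
Top 4: Orion, Verdant, Brio, Pike.
Total revenue = 999 + 990 + 989 + 988 = $3,966.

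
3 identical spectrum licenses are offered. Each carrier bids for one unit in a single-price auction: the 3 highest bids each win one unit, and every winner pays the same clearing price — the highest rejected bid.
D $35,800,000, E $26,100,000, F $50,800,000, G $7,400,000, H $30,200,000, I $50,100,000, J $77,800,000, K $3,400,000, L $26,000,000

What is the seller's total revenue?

Total revenue: $107,400,000

Bids ranked high→low: 77,800,000 (J), 50,800,000 (F), 50,100,000 (I), 35,800,000 (D), 30,200,000 (H), …
Top 3: J, F, I.
Clearing price = highest rejected bid = $35,800,000.
Total revenue = 3 × $35,800,000 = $107,400,000.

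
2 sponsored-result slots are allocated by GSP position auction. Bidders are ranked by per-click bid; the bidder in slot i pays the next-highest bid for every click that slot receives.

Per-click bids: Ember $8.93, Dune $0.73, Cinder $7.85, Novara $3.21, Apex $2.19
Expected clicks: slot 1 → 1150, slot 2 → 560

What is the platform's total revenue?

Total revenue: $10825.10

Ranked by bid: $8.93 (Ember) > $7.85 (Cinder) > $3.21 (Novara) > …
Slot 1: Ember pays $7.85 × 1150 = $9027.50
Slot 2: Cinder pays $3.21 × 560 = $1797.60
Total = $10825.10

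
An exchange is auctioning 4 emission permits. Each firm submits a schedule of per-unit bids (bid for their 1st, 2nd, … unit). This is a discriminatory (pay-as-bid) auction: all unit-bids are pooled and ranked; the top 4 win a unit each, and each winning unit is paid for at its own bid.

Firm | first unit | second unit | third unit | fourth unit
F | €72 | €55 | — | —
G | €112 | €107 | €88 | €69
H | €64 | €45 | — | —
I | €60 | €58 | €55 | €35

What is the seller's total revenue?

Pooled unit-bids ranked (top 4): 112 (G-1), 107 (G-2), 88 (G-3), 72 (F-1)
Next rejected bid: €69 (not a price — pay-as-bid).
Each winning unit pays its own bid.
Revenue = 112 + 107 + 88 + 72 = €379.

Total revenue: €379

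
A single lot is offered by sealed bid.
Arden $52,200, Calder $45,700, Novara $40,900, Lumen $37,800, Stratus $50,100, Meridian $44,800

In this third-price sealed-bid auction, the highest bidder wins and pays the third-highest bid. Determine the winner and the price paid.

Arden pays $45,700

Bids in order: 52,200 (Arden) > 50,100 (Stratus) > 45,700 (Calder) > 44,800 (Meridian) > 40,900 (Novara) > 37,800 (Lumen)
Arden is highest; pays the third-highest bid, $45,700.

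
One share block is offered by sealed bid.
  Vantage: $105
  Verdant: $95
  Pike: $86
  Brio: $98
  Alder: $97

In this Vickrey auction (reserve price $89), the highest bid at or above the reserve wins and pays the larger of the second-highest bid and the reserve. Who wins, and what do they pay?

Vantage pays $98

Bids ranked: 105 (Vantage) > 98 (Brio) > 97 (Alder) > 95 (Verdant) > 86 (Pike)
Vantage has the top bid at or above the reserve ($105).
Second-highest bid $98 exceeds the reserve $89 → payment $98.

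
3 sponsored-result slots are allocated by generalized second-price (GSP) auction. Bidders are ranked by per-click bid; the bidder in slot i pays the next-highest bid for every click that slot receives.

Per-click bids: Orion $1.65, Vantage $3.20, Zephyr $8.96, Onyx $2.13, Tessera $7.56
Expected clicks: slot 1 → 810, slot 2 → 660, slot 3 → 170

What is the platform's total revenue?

Total revenue: $8597.70

Ranked by bid: $8.96 (Zephyr) > $7.56 (Tessera) > $3.20 (Vantage) > $2.13 (Onyx) > …
Slot 1: Zephyr pays $7.56 × 810 = $6123.60
Slot 2: Tessera pays $3.20 × 660 = $2112.00
Slot 3: Vantage pays $2.13 × 170 = $362.10
Total = $8597.70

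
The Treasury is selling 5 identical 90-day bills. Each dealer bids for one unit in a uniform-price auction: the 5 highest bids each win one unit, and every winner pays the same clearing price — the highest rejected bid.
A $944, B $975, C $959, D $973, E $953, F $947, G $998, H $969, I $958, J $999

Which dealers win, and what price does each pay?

J, G, B, D, H; each pays $959

Bids ranked high→low: 999 (J), 998 (G), 975 (B), 973 (D), 969 (H), 959 (C), 958 (I), …
Top 5: J, G, B, D, H.
First losing bid is C's $959, which sets the uniform price.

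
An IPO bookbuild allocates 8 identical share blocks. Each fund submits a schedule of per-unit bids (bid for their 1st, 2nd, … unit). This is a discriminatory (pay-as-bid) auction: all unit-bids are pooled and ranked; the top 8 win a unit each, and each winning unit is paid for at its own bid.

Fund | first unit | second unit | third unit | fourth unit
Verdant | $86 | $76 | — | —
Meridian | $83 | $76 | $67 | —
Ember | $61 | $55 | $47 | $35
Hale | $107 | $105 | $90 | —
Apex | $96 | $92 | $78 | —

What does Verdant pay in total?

Verdant pays $86

All unit-bids, highest first — top 8: 107 (Hale-1), 105 (Hale-2), 96 (Apex-1), 92 (Apex-2), 90 (Hale-3), 86 (Verdant-1), 83 (Meridian-1), 78 (Apex-3)
Next rejected bid: $76 (not a price — pay-as-bid).
Verdant's winning unit-bids: 86 = $86.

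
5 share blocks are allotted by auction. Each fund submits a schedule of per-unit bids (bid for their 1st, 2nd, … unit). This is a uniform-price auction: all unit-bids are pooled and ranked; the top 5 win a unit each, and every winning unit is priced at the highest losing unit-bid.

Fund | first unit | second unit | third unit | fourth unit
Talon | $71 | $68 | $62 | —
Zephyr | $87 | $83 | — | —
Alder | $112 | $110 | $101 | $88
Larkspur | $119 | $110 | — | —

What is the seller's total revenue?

Total revenue: $440

Pooled unit-bids ranked (top 5): 119 (Larkspur-1), 112 (Alder-1), 110 (Alder-2), 110 (Larkspur-2), 101 (Alder-3)
The (k+1)-th unit-bid is $88.
Allocation: Alder 3, Larkspur 2. Every unit priced at $88.
Revenue = 5 × 88 = $440.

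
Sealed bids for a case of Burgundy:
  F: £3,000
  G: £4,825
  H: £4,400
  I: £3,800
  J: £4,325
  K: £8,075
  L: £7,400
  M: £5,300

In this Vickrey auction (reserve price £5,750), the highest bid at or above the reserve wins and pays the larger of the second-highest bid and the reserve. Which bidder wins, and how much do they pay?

K pays £7,400

Bids in order: 8,075 (K) > 7,400 (L) > 5,300 (M) > 4,825 (G) > 4,400 (H) > 4,325 (J) > …
Highest eligible bid: K at £8,075.
Second-highest bid £7,400 exceeds the reserve £5,750 → payment £7,400.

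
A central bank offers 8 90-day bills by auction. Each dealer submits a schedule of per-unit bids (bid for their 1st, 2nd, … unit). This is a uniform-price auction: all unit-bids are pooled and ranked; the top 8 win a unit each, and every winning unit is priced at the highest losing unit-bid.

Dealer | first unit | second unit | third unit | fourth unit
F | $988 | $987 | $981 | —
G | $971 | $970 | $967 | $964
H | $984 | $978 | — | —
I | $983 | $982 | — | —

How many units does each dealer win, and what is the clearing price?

F 3, G 1, H 2, I 2; clearing price $970

Pooled unit-bids ranked (top 8): 988 (F-1), 987 (F-2), 984 (H-1), 983 (I-1), 982 (I-2), 981 (F-3), 978 (H-2), 971 (G-1)
First bid not allocated: $970.
Allocation: F 3, G 1, H 2, I 2.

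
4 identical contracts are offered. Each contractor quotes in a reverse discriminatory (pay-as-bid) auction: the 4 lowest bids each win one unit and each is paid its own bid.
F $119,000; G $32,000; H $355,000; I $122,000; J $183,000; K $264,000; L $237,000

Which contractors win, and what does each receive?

Sorting: 32,000 (G), 119,000 (F), 122,000 (I), 183,000 (J), 237,000 (L), 264,000 (K), …
Lowest 4: G, F, I, J.
Each winner is paid its own bid: G $32,000, F $119,000, I $122,000, J $183,000.

G $32,000, F $119,000, I $122,000, J $183,000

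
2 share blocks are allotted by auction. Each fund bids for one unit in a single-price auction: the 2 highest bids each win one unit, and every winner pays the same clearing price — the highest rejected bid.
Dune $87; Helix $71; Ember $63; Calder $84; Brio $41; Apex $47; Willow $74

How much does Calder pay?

Calder pays $74

Sorting: 87 (Dune), 84 (Calder), 74 (Willow), 71 (Helix), …
Top 2: Dune, Calder.
Highest unsuccessful bid: $74 → clearing price.
Calder wins → pays $74.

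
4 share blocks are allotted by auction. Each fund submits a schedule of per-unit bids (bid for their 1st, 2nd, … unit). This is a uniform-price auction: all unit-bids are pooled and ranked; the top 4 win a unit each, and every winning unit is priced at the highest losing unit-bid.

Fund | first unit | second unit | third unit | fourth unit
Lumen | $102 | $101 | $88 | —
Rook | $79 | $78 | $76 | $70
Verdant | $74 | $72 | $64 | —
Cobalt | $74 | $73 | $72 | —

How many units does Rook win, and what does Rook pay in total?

Rook: 1 unit, pays $78

Merging the schedules and taking the best 4: 102 (Lumen-1), 101 (Lumen-2), 88 (Lumen-3), 79 (Rook-1)
First bid not allocated: $78.
Rook wins 1 unit(s) at $78 each.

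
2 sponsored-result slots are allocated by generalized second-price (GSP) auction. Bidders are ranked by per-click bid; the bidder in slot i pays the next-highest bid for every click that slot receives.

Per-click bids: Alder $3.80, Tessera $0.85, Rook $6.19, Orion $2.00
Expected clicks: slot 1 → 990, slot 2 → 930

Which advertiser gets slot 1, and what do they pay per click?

Sorting advertisers: $6.19 (Rook) > $3.80 (Alder) > $2.00 (Orion) > …
Slot 1 goes to the first-ranked bidder, Rook, who pays the next bid down: $3.80/click.

Rook; $3.80 per click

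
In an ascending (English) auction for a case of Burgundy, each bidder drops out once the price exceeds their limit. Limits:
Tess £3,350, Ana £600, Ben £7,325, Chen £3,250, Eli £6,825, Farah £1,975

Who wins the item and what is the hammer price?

Limits ranked: 7,325 (Ben) > 6,825 (Eli) > 3,350 (Tess) > 3,250 (Chen) > 1,975 (Farah) > 600 (Ana)
Bidding ends when Eli exits at £6,825; Ben takes it.

Ben wins at £6,825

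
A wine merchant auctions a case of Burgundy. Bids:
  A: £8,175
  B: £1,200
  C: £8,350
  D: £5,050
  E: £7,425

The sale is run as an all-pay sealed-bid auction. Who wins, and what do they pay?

Bids in order: 8,350 (C) > 8,175 (A) > 7,425 (E) > 5,050 (D) > 1,200 (B)
C is highest and takes the item; every bidder forfeits their bid.

C pays £8,350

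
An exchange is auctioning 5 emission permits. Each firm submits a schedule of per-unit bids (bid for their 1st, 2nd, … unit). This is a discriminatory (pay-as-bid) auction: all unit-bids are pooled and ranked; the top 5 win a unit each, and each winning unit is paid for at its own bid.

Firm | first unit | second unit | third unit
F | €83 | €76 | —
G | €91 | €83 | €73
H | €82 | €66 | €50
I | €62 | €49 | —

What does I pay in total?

Pooled unit-bids ranked (top 5): 91 (G-1), 83 (F-1), 83 (G-2), 82 (H-1), 76 (F-2)
Next rejected bid: €73 (not a price — pay-as-bid).
I wins no units.

I pays €0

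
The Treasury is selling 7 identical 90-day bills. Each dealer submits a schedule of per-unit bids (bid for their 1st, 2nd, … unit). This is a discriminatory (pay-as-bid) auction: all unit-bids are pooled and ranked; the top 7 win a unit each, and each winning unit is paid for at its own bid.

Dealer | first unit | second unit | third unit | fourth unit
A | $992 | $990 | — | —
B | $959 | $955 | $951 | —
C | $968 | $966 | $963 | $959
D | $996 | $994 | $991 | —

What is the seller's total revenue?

Pooled unit-bids ranked (top 7): 996 (D-1), 994 (D-2), 992 (A-1), 991 (D-3), 990 (A-2), 968 (C-1), 966 (C-2)
Next rejected bid: $963 (not a price — pay-as-bid).
Each winning unit pays its own bid.
Revenue = 996 + 994 + 992 + 991 + 990 + 968 + 966 = $6,897.

Total revenue: $6,897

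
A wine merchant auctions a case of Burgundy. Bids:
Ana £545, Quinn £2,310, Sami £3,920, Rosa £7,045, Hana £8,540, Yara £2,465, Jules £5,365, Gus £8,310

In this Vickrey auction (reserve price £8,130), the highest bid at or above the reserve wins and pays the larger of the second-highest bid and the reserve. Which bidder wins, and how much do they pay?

Hana pays £8,310

Bids ranked: 8,540 (Hana) > 8,310 (Gus) > 7,045 (Rosa) > 5,365 (Jules) > 3,920 (Sami) > 2,465 (Yara) > …
Highest eligible bid: Hana at £8,540.
max(second-highest £8,310, reserve £8,130) = £8,310; the reserve does not bind.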